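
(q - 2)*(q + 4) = q^2 + 2*q - 8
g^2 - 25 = (g - 5)*(g + 5)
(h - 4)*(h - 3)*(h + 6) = h^3 - h^2 - 30*h + 72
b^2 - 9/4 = (b - 3/2)*(b + 3/2)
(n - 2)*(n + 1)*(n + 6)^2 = n^4 + 11*n^3 + 22*n^2 - 60*n - 72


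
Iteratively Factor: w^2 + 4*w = (w + 4)*(w)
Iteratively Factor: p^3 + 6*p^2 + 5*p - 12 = (p + 3)*(p^2 + 3*p - 4) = (p + 3)*(p + 4)*(p - 1)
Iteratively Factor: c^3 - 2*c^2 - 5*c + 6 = (c + 2)*(c^2 - 4*c + 3) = (c - 1)*(c + 2)*(c - 3)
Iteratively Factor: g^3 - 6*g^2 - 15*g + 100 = (g - 5)*(g^2 - g - 20) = (g - 5)^2*(g + 4)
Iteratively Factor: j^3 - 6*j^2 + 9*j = (j)*(j^2 - 6*j + 9) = j*(j - 3)*(j - 3)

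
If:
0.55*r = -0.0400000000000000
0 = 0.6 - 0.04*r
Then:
No Solution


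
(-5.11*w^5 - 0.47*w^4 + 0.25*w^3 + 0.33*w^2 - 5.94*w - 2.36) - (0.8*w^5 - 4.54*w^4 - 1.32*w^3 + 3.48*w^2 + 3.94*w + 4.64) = -5.91*w^5 + 4.07*w^4 + 1.57*w^3 - 3.15*w^2 - 9.88*w - 7.0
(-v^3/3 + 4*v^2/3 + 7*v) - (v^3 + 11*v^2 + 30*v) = -4*v^3/3 - 29*v^2/3 - 23*v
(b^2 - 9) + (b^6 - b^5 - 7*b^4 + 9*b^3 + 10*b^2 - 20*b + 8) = b^6 - b^5 - 7*b^4 + 9*b^3 + 11*b^2 - 20*b - 1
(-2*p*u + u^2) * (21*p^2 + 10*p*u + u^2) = -42*p^3*u + p^2*u^2 + 8*p*u^3 + u^4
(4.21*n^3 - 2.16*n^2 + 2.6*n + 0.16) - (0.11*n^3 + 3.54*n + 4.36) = 4.1*n^3 - 2.16*n^2 - 0.94*n - 4.2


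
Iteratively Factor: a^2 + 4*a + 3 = (a + 3)*(a + 1)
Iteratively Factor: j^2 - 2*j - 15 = (j + 3)*(j - 5)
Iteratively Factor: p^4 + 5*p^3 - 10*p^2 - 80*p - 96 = (p + 3)*(p^3 + 2*p^2 - 16*p - 32) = (p + 2)*(p + 3)*(p^2 - 16) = (p - 4)*(p + 2)*(p + 3)*(p + 4)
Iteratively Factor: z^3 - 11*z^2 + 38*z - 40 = (z - 4)*(z^2 - 7*z + 10) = (z - 5)*(z - 4)*(z - 2)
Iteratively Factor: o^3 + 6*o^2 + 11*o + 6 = (o + 1)*(o^2 + 5*o + 6) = (o + 1)*(o + 3)*(o + 2)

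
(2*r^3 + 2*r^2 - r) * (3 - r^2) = -2*r^5 - 2*r^4 + 7*r^3 + 6*r^2 - 3*r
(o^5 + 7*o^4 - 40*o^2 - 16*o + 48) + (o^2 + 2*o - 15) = o^5 + 7*o^4 - 39*o^2 - 14*o + 33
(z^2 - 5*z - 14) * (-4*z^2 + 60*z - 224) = -4*z^4 + 80*z^3 - 468*z^2 + 280*z + 3136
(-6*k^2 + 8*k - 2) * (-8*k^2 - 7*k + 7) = 48*k^4 - 22*k^3 - 82*k^2 + 70*k - 14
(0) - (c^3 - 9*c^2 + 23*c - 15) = -c^3 + 9*c^2 - 23*c + 15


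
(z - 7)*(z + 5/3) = z^2 - 16*z/3 - 35/3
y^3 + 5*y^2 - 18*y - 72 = (y - 4)*(y + 3)*(y + 6)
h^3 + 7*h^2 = h^2*(h + 7)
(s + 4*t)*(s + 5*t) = s^2 + 9*s*t + 20*t^2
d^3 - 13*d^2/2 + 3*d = d*(d - 6)*(d - 1/2)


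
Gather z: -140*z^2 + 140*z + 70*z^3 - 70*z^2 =70*z^3 - 210*z^2 + 140*z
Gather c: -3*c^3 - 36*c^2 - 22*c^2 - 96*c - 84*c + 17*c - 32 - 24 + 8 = -3*c^3 - 58*c^2 - 163*c - 48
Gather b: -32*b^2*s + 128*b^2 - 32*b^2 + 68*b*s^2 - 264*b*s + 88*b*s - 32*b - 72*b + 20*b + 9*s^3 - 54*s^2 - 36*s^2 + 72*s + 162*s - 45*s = b^2*(96 - 32*s) + b*(68*s^2 - 176*s - 84) + 9*s^3 - 90*s^2 + 189*s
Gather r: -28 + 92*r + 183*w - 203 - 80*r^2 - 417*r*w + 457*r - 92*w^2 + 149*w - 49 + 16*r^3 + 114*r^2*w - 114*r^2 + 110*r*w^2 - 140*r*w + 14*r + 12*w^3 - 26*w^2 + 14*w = 16*r^3 + r^2*(114*w - 194) + r*(110*w^2 - 557*w + 563) + 12*w^3 - 118*w^2 + 346*w - 280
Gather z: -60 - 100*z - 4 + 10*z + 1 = -90*z - 63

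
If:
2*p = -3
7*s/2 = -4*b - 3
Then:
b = -7*s/8 - 3/4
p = -3/2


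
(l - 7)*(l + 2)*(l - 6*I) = l^3 - 5*l^2 - 6*I*l^2 - 14*l + 30*I*l + 84*I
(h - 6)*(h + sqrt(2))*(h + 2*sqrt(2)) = h^3 - 6*h^2 + 3*sqrt(2)*h^2 - 18*sqrt(2)*h + 4*h - 24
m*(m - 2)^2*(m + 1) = m^4 - 3*m^3 + 4*m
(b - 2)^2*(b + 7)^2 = b^4 + 10*b^3 - 3*b^2 - 140*b + 196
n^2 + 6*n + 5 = (n + 1)*(n + 5)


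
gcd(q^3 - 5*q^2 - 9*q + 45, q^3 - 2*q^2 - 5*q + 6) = q - 3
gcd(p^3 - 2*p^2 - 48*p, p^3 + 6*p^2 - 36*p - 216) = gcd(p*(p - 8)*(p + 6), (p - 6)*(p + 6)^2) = p + 6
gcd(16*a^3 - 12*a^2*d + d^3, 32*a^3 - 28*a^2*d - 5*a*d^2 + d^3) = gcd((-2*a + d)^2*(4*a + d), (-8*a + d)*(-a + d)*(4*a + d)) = 4*a + d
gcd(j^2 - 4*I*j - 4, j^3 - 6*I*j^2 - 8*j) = j - 2*I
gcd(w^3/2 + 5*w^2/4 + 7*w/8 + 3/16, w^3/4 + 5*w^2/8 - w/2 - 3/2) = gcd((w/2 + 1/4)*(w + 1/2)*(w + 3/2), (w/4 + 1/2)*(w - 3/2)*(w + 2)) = 1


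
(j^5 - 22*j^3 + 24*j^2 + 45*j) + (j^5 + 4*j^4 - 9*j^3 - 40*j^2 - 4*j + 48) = 2*j^5 + 4*j^4 - 31*j^3 - 16*j^2 + 41*j + 48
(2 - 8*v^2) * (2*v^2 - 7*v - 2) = -16*v^4 + 56*v^3 + 20*v^2 - 14*v - 4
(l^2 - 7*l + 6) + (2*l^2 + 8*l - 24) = 3*l^2 + l - 18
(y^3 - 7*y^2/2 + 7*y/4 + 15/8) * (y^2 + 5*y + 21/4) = y^5 + 3*y^4/2 - 21*y^3/2 - 31*y^2/4 + 297*y/16 + 315/32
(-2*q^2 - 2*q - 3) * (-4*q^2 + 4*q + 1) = 8*q^4 + 2*q^2 - 14*q - 3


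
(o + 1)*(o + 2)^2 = o^3 + 5*o^2 + 8*o + 4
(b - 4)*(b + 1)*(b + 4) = b^3 + b^2 - 16*b - 16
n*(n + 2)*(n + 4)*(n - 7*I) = n^4 + 6*n^3 - 7*I*n^3 + 8*n^2 - 42*I*n^2 - 56*I*n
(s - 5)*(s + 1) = s^2 - 4*s - 5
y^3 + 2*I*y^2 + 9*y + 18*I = (y - 3*I)*(y + 2*I)*(y + 3*I)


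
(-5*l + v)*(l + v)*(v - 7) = -5*l^2*v + 35*l^2 - 4*l*v^2 + 28*l*v + v^3 - 7*v^2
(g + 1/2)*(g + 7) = g^2 + 15*g/2 + 7/2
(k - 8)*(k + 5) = k^2 - 3*k - 40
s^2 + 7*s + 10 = (s + 2)*(s + 5)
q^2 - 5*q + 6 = (q - 3)*(q - 2)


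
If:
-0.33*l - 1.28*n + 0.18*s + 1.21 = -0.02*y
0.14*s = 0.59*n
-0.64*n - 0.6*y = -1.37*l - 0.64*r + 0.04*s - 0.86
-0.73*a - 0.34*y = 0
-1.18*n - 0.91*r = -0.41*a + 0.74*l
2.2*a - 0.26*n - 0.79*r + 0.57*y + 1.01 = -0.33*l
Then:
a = -31.11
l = 29.79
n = -13.97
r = -20.13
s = -58.87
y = 66.80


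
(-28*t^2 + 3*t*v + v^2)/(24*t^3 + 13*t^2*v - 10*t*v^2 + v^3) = (-28*t^2 + 3*t*v + v^2)/(24*t^3 + 13*t^2*v - 10*t*v^2 + v^3)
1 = 1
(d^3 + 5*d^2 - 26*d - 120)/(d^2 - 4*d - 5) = (d^2 + 10*d + 24)/(d + 1)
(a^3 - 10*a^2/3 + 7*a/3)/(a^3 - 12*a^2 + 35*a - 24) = a*(3*a - 7)/(3*(a^2 - 11*a + 24))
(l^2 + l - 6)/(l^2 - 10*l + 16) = (l + 3)/(l - 8)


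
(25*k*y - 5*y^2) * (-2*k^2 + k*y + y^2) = -50*k^3*y + 35*k^2*y^2 + 20*k*y^3 - 5*y^4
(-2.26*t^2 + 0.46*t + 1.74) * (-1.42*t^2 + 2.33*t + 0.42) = 3.2092*t^4 - 5.919*t^3 - 2.3482*t^2 + 4.2474*t + 0.7308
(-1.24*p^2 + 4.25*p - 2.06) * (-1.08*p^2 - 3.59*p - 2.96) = 1.3392*p^4 - 0.1384*p^3 - 9.3623*p^2 - 5.1846*p + 6.0976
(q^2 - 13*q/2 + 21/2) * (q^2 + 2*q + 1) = q^4 - 9*q^3/2 - 3*q^2/2 + 29*q/2 + 21/2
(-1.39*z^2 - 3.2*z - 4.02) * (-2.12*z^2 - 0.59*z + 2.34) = 2.9468*z^4 + 7.6041*z^3 + 7.1578*z^2 - 5.1162*z - 9.4068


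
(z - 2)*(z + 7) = z^2 + 5*z - 14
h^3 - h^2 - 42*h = h*(h - 7)*(h + 6)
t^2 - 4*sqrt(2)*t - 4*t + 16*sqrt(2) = (t - 4)*(t - 4*sqrt(2))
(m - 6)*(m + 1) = m^2 - 5*m - 6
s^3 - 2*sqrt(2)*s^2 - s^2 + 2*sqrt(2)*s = s*(s - 1)*(s - 2*sqrt(2))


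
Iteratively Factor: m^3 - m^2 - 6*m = (m + 2)*(m^2 - 3*m) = (m - 3)*(m + 2)*(m)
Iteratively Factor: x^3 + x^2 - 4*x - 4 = (x + 1)*(x^2 - 4) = (x - 2)*(x + 1)*(x + 2)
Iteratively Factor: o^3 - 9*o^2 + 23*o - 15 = (o - 3)*(o^2 - 6*o + 5) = (o - 3)*(o - 1)*(o - 5)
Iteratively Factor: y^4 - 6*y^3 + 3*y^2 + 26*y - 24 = (y - 3)*(y^3 - 3*y^2 - 6*y + 8) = (y - 3)*(y + 2)*(y^2 - 5*y + 4) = (y - 4)*(y - 3)*(y + 2)*(y - 1)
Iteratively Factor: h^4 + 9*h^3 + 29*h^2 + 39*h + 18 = (h + 3)*(h^3 + 6*h^2 + 11*h + 6) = (h + 2)*(h + 3)*(h^2 + 4*h + 3) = (h + 2)*(h + 3)^2*(h + 1)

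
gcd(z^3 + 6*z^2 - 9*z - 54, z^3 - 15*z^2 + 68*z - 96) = z - 3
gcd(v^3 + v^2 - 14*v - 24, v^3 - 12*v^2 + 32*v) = v - 4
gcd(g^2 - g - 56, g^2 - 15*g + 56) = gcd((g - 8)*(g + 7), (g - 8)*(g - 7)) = g - 8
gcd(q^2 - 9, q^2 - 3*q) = q - 3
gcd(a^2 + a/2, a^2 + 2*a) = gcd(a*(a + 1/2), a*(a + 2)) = a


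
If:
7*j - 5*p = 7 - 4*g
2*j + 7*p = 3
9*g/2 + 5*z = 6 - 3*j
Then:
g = 108/121 - 590*z/363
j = 280*z/363 + 80/121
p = 29/121 - 80*z/363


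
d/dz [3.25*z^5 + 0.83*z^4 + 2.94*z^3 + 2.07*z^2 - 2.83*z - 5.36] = 16.25*z^4 + 3.32*z^3 + 8.82*z^2 + 4.14*z - 2.83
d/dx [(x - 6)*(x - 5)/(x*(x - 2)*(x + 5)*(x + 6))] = 2*(-x^5 + 12*x^4 + 39*x^3 - 391*x^2 - 240*x + 900)/(x^2*(x^6 + 18*x^5 + 97*x^4 + 24*x^3 - 1016*x^2 - 960*x + 3600))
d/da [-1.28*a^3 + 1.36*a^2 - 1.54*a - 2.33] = -3.84*a^2 + 2.72*a - 1.54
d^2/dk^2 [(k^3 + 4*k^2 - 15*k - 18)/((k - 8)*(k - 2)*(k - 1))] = 2*(15*k^6 - 123*k^5 + 171*k^4 + 2251*k^3 - 12738*k^2 + 23268*k - 14216)/(k^9 - 33*k^8 + 441*k^7 - 3095*k^6 + 12522*k^5 - 30612*k^4 + 45800*k^3 - 40896*k^2 + 19968*k - 4096)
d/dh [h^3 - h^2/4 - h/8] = 3*h^2 - h/2 - 1/8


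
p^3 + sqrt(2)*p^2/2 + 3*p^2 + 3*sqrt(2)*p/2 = p*(p + 3)*(p + sqrt(2)/2)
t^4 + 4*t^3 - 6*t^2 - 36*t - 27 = (t - 3)*(t + 1)*(t + 3)^2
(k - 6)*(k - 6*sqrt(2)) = k^2 - 6*sqrt(2)*k - 6*k + 36*sqrt(2)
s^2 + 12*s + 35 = (s + 5)*(s + 7)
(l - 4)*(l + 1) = l^2 - 3*l - 4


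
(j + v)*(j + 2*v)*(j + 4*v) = j^3 + 7*j^2*v + 14*j*v^2 + 8*v^3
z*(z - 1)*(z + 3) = z^3 + 2*z^2 - 3*z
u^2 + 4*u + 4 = (u + 2)^2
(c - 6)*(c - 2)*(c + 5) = c^3 - 3*c^2 - 28*c + 60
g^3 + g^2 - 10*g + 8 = (g - 2)*(g - 1)*(g + 4)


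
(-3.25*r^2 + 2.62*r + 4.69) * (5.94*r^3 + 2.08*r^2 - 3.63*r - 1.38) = -19.305*r^5 + 8.8028*r^4 + 45.1057*r^3 + 4.7296*r^2 - 20.6403*r - 6.4722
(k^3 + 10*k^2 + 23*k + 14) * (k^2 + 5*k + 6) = k^5 + 15*k^4 + 79*k^3 + 189*k^2 + 208*k + 84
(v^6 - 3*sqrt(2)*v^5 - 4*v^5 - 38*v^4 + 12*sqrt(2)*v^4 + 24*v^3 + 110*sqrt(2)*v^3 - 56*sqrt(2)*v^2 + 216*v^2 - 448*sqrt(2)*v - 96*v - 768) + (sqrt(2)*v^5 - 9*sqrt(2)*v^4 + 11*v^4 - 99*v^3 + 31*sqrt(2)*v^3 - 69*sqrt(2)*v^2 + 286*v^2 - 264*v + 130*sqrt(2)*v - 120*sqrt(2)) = v^6 - 4*v^5 - 2*sqrt(2)*v^5 - 27*v^4 + 3*sqrt(2)*v^4 - 75*v^3 + 141*sqrt(2)*v^3 - 125*sqrt(2)*v^2 + 502*v^2 - 318*sqrt(2)*v - 360*v - 768 - 120*sqrt(2)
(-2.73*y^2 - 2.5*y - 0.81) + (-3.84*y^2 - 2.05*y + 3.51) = -6.57*y^2 - 4.55*y + 2.7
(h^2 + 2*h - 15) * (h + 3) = h^3 + 5*h^2 - 9*h - 45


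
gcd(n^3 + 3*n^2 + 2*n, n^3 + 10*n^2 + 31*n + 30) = n + 2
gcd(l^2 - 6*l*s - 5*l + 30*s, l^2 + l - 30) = l - 5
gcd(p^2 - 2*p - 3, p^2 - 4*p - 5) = p + 1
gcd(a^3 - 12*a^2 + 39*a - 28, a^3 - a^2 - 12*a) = a - 4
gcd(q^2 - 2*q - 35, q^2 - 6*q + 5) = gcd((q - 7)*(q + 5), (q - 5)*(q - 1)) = 1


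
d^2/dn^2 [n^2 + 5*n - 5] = 2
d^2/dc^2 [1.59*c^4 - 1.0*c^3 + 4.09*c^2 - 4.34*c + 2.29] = 19.08*c^2 - 6.0*c + 8.18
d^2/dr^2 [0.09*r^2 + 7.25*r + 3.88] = 0.180000000000000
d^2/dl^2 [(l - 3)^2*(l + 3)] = 6*l - 6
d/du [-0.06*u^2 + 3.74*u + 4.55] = 3.74 - 0.12*u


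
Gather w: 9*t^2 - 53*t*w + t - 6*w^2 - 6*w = 9*t^2 + t - 6*w^2 + w*(-53*t - 6)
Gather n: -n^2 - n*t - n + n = -n^2 - n*t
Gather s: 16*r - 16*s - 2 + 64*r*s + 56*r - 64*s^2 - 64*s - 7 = 72*r - 64*s^2 + s*(64*r - 80) - 9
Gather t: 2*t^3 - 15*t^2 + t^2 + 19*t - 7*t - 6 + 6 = 2*t^3 - 14*t^2 + 12*t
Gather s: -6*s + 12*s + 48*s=54*s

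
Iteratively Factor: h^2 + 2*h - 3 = (h - 1)*(h + 3)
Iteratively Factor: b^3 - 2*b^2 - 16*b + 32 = (b + 4)*(b^2 - 6*b + 8) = (b - 2)*(b + 4)*(b - 4)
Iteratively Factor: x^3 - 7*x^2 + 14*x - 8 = (x - 4)*(x^2 - 3*x + 2) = (x - 4)*(x - 2)*(x - 1)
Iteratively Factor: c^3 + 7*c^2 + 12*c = (c + 3)*(c^2 + 4*c) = (c + 3)*(c + 4)*(c)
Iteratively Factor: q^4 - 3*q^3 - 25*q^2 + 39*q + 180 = (q + 3)*(q^3 - 6*q^2 - 7*q + 60) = (q + 3)^2*(q^2 - 9*q + 20) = (q - 4)*(q + 3)^2*(q - 5)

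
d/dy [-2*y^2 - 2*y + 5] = -4*y - 2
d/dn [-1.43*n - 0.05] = -1.43000000000000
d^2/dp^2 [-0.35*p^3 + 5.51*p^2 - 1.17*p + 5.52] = 11.02 - 2.1*p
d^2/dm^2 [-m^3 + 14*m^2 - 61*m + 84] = 28 - 6*m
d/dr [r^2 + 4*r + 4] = 2*r + 4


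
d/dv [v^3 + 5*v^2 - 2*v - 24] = 3*v^2 + 10*v - 2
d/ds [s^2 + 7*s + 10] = 2*s + 7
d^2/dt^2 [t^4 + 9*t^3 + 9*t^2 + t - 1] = 12*t^2 + 54*t + 18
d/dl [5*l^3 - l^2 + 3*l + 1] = 15*l^2 - 2*l + 3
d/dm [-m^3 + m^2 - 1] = m*(2 - 3*m)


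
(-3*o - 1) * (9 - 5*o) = 15*o^2 - 22*o - 9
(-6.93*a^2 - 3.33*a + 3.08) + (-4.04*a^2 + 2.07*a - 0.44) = -10.97*a^2 - 1.26*a + 2.64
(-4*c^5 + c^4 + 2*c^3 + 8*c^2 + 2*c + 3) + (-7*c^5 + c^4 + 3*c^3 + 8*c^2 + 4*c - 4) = -11*c^5 + 2*c^4 + 5*c^3 + 16*c^2 + 6*c - 1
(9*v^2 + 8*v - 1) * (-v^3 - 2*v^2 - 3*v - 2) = -9*v^5 - 26*v^4 - 42*v^3 - 40*v^2 - 13*v + 2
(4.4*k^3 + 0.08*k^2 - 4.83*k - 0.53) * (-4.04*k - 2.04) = -17.776*k^4 - 9.2992*k^3 + 19.35*k^2 + 11.9944*k + 1.0812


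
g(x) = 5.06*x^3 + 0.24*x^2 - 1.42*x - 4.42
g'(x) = 15.18*x^2 + 0.48*x - 1.42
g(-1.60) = -22.26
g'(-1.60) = 36.67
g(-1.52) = -19.48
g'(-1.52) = 32.92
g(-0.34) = -4.11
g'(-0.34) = 0.17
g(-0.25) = -4.13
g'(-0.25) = -0.59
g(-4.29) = -393.42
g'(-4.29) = 275.90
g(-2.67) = -95.23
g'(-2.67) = 105.52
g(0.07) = -4.52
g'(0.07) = -1.31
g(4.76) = 539.98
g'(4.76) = 344.81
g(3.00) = 130.10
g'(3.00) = 136.64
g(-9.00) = -3660.94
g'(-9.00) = 1223.84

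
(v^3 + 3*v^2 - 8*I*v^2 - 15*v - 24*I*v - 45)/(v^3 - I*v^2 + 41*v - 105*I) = (v + 3)/(v + 7*I)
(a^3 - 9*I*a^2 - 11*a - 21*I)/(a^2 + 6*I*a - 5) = (a^2 - 10*I*a - 21)/(a + 5*I)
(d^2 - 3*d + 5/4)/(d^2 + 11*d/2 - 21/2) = (4*d^2 - 12*d + 5)/(2*(2*d^2 + 11*d - 21))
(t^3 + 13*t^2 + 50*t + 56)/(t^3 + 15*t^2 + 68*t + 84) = (t + 4)/(t + 6)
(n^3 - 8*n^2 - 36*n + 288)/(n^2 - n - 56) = (n^2 - 36)/(n + 7)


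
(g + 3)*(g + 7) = g^2 + 10*g + 21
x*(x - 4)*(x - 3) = x^3 - 7*x^2 + 12*x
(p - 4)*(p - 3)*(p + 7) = p^3 - 37*p + 84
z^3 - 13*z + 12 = (z - 3)*(z - 1)*(z + 4)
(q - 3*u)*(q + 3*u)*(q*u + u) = q^3*u + q^2*u - 9*q*u^3 - 9*u^3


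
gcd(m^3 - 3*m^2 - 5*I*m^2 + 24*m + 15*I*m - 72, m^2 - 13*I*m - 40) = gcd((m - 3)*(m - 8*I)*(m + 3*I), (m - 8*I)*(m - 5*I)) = m - 8*I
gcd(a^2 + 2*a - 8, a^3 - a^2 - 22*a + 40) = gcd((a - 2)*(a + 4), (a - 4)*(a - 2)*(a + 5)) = a - 2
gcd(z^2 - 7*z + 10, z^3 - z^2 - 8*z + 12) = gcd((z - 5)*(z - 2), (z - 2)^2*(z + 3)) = z - 2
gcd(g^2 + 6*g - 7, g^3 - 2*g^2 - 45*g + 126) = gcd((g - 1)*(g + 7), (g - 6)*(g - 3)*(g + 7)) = g + 7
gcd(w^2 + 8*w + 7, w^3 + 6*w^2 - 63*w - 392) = w + 7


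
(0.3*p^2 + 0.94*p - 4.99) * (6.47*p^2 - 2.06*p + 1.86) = 1.941*p^4 + 5.4638*p^3 - 33.6637*p^2 + 12.0278*p - 9.2814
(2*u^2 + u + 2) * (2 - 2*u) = -4*u^3 + 2*u^2 - 2*u + 4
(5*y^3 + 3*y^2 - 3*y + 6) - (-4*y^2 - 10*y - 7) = 5*y^3 + 7*y^2 + 7*y + 13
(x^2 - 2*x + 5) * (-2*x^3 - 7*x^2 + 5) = -2*x^5 - 3*x^4 + 4*x^3 - 30*x^2 - 10*x + 25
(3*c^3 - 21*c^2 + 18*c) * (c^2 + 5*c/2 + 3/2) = 3*c^5 - 27*c^4/2 - 30*c^3 + 27*c^2/2 + 27*c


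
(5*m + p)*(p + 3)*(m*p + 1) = 5*m^2*p^2 + 15*m^2*p + m*p^3 + 3*m*p^2 + 5*m*p + 15*m + p^2 + 3*p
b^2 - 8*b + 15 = (b - 5)*(b - 3)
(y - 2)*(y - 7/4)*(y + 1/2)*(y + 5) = y^4 + 7*y^3/4 - 117*y^2/8 + 79*y/8 + 35/4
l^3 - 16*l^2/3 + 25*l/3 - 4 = (l - 3)*(l - 4/3)*(l - 1)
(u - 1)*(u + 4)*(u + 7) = u^3 + 10*u^2 + 17*u - 28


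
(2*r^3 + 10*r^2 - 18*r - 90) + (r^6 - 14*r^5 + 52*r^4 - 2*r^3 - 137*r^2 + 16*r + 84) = r^6 - 14*r^5 + 52*r^4 - 127*r^2 - 2*r - 6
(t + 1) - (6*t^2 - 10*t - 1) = -6*t^2 + 11*t + 2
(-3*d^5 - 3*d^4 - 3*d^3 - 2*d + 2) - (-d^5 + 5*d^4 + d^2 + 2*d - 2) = -2*d^5 - 8*d^4 - 3*d^3 - d^2 - 4*d + 4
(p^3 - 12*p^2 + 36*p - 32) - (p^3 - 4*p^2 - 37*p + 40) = -8*p^2 + 73*p - 72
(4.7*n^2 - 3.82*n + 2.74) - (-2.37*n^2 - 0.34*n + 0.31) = 7.07*n^2 - 3.48*n + 2.43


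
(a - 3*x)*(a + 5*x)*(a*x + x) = a^3*x + 2*a^2*x^2 + a^2*x - 15*a*x^3 + 2*a*x^2 - 15*x^3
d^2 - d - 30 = (d - 6)*(d + 5)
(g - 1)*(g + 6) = g^2 + 5*g - 6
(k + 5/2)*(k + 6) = k^2 + 17*k/2 + 15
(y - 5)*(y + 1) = y^2 - 4*y - 5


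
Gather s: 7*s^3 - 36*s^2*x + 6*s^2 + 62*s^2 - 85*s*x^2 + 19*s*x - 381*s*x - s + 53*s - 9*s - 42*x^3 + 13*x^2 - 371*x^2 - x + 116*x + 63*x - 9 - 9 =7*s^3 + s^2*(68 - 36*x) + s*(-85*x^2 - 362*x + 43) - 42*x^3 - 358*x^2 + 178*x - 18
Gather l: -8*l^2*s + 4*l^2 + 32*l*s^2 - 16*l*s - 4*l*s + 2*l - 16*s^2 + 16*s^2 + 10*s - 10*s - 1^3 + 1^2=l^2*(4 - 8*s) + l*(32*s^2 - 20*s + 2)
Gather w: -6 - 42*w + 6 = -42*w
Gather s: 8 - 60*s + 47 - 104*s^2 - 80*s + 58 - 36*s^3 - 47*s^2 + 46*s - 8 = -36*s^3 - 151*s^2 - 94*s + 105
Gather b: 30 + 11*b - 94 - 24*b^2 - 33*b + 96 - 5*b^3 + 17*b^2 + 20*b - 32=-5*b^3 - 7*b^2 - 2*b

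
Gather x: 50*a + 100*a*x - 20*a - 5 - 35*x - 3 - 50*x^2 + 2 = 30*a - 50*x^2 + x*(100*a - 35) - 6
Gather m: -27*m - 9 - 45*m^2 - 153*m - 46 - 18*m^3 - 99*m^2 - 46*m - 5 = -18*m^3 - 144*m^2 - 226*m - 60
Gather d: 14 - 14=0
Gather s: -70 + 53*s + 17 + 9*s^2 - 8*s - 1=9*s^2 + 45*s - 54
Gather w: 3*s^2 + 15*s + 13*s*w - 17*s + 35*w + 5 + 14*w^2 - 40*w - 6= 3*s^2 - 2*s + 14*w^2 + w*(13*s - 5) - 1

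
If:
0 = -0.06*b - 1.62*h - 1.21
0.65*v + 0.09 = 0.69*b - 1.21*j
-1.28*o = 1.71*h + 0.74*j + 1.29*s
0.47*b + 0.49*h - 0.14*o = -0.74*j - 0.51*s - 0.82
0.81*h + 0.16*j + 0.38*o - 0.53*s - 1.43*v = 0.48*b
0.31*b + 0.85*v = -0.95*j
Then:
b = 0.05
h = -0.75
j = -0.09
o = 1.46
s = -0.40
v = 0.08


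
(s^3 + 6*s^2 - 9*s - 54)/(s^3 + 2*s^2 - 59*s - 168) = (s^2 + 3*s - 18)/(s^2 - s - 56)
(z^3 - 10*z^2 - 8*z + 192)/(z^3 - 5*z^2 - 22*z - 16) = (z^2 - 2*z - 24)/(z^2 + 3*z + 2)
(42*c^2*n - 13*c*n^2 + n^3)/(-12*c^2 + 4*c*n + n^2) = n*(42*c^2 - 13*c*n + n^2)/(-12*c^2 + 4*c*n + n^2)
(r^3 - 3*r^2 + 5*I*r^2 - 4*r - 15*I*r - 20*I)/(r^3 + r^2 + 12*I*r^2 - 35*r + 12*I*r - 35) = (r - 4)/(r + 7*I)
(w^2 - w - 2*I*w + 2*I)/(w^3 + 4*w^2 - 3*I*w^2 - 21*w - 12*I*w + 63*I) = (w^2 - w*(1 + 2*I) + 2*I)/(w^3 + w^2*(4 - 3*I) - 3*w*(7 + 4*I) + 63*I)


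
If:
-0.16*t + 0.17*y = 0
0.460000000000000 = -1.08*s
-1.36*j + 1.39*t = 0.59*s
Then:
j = 1.0859375*y + 0.184776688453159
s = -0.43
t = 1.0625*y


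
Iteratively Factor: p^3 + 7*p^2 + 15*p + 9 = (p + 3)*(p^2 + 4*p + 3) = (p + 1)*(p + 3)*(p + 3)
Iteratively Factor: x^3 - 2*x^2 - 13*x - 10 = (x - 5)*(x^2 + 3*x + 2) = (x - 5)*(x + 1)*(x + 2)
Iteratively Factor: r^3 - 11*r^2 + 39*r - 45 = (r - 5)*(r^2 - 6*r + 9) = (r - 5)*(r - 3)*(r - 3)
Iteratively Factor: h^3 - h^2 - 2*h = (h)*(h^2 - h - 2) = h*(h - 2)*(h + 1)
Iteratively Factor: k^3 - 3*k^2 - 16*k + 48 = (k - 4)*(k^2 + k - 12) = (k - 4)*(k + 4)*(k - 3)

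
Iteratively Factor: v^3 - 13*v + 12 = (v - 3)*(v^2 + 3*v - 4) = (v - 3)*(v - 1)*(v + 4)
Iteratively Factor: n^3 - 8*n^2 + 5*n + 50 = (n - 5)*(n^2 - 3*n - 10) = (n - 5)^2*(n + 2)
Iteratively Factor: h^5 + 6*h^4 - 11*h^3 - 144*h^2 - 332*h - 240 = (h + 4)*(h^4 + 2*h^3 - 19*h^2 - 68*h - 60) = (h - 5)*(h + 4)*(h^3 + 7*h^2 + 16*h + 12) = (h - 5)*(h + 2)*(h + 4)*(h^2 + 5*h + 6) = (h - 5)*(h + 2)^2*(h + 4)*(h + 3)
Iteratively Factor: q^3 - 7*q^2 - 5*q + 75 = (q - 5)*(q^2 - 2*q - 15) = (q - 5)^2*(q + 3)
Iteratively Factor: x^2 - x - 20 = (x + 4)*(x - 5)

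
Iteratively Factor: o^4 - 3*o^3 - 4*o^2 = (o - 4)*(o^3 + o^2) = o*(o - 4)*(o^2 + o) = o^2*(o - 4)*(o + 1)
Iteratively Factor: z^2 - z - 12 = (z + 3)*(z - 4)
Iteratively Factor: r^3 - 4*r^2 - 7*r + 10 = (r - 1)*(r^2 - 3*r - 10) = (r - 5)*(r - 1)*(r + 2)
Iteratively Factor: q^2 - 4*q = (q)*(q - 4)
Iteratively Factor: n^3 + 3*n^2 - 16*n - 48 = (n + 3)*(n^2 - 16) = (n + 3)*(n + 4)*(n - 4)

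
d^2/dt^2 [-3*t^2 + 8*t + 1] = -6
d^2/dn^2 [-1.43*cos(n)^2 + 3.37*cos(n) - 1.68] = -3.37*cos(n) + 2.86*cos(2*n)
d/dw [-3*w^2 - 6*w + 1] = -6*w - 6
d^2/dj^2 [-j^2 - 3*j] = -2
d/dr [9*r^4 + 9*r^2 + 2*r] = 36*r^3 + 18*r + 2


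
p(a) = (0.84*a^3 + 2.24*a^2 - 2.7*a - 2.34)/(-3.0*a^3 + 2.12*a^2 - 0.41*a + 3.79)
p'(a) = (2.52*a^2 + 4.48*a - 2.7)/(-3.0*a^3 + 2.12*a^2 - 0.41*a + 3.79) + (9.0*a^2 - 4.24*a + 0.41)*(0.84*a^3 + 2.24*a^2 - 2.7*a - 2.34)/(-3.0*a^3 + 2.12*a^2 - 0.41*a + 3.79)^2 = (-8.88178419700125e-16*a^5 + 8.50080000000001*a^4 - 16.8888*a^3 - 6.7036*a^2 + 26.9008*a - 11.1924)/(9.0*a^6 - 12.72*a^5 + 6.9544*a^4 - 24.4784*a^3 + 16.2377*a^2 - 3.1078*a + 14.3641)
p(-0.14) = -0.49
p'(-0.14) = -0.99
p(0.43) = -0.80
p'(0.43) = -0.14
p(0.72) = -0.81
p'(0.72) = 0.06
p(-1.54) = 0.20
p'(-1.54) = 0.10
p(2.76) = -0.56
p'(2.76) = 0.08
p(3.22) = -0.53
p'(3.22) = 0.06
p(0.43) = -0.80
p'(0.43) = -0.14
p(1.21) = -0.77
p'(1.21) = -0.13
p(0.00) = -0.62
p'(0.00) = -0.78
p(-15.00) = -0.22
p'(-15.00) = 0.00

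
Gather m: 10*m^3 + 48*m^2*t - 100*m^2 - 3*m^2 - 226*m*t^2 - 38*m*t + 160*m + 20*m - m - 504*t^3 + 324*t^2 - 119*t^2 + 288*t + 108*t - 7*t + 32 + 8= 10*m^3 + m^2*(48*t - 103) + m*(-226*t^2 - 38*t + 179) - 504*t^3 + 205*t^2 + 389*t + 40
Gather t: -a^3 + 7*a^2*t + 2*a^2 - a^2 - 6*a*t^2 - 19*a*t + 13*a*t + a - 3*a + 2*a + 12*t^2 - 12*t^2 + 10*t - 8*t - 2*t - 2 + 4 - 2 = -a^3 + a^2 - 6*a*t^2 + t*(7*a^2 - 6*a)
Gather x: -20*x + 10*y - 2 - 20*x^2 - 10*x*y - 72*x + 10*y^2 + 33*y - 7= -20*x^2 + x*(-10*y - 92) + 10*y^2 + 43*y - 9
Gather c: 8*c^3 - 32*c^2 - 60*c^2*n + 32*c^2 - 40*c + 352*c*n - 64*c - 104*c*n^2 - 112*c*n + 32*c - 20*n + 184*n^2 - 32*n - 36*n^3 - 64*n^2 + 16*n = 8*c^3 - 60*c^2*n + c*(-104*n^2 + 240*n - 72) - 36*n^3 + 120*n^2 - 36*n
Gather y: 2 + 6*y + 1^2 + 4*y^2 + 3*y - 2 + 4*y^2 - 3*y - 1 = 8*y^2 + 6*y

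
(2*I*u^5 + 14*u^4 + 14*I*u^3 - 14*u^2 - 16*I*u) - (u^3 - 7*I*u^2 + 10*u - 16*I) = 2*I*u^5 + 14*u^4 - u^3 + 14*I*u^3 - 14*u^2 + 7*I*u^2 - 10*u - 16*I*u + 16*I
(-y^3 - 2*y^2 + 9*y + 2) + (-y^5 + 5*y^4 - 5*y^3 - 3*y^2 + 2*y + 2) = -y^5 + 5*y^4 - 6*y^3 - 5*y^2 + 11*y + 4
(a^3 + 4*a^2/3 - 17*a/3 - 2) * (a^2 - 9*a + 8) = a^5 - 23*a^4/3 - 29*a^3/3 + 179*a^2/3 - 82*a/3 - 16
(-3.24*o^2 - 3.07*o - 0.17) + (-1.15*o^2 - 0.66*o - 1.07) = -4.39*o^2 - 3.73*o - 1.24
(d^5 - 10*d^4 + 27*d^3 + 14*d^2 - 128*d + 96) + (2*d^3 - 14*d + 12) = d^5 - 10*d^4 + 29*d^3 + 14*d^2 - 142*d + 108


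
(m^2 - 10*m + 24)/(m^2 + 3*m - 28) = (m - 6)/(m + 7)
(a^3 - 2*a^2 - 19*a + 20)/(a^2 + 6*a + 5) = (a^3 - 2*a^2 - 19*a + 20)/(a^2 + 6*a + 5)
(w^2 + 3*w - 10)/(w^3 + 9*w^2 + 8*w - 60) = 1/(w + 6)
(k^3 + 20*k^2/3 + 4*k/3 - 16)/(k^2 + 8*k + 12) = k - 4/3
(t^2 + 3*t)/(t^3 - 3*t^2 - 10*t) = (t + 3)/(t^2 - 3*t - 10)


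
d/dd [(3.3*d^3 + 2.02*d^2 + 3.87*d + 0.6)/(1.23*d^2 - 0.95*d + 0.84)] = (4.059*d^4 - 6.27*d^3 + 1.6369*d^2 + 1.9176*d + 3.8208)/(1.5129*d^4 - 2.337*d^3 + 2.9689*d^2 - 1.596*d + 0.7056)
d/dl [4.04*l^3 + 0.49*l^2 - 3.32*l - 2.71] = 12.12*l^2 + 0.98*l - 3.32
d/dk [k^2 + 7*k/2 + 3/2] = 2*k + 7/2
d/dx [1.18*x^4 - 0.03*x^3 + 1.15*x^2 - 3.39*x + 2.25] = 4.72*x^3 - 0.09*x^2 + 2.3*x - 3.39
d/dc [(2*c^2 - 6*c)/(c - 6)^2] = 18*(2 - c)/(c^3 - 18*c^2 + 108*c - 216)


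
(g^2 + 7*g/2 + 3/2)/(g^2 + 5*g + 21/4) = 2*(2*g^2 + 7*g + 3)/(4*g^2 + 20*g + 21)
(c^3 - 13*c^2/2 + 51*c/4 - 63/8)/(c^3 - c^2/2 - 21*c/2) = (c^2 - 3*c + 9/4)/(c*(c + 3))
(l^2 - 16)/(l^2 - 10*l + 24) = (l + 4)/(l - 6)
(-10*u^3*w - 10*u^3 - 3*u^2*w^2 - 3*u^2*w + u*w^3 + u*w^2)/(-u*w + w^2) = u*(10*u^2*w + 10*u^2 + 3*u*w^2 + 3*u*w - w^3 - w^2)/(w*(u - w))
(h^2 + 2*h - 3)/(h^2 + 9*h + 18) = (h - 1)/(h + 6)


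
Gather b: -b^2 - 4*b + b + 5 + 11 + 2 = -b^2 - 3*b + 18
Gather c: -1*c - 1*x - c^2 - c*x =-c^2 + c*(-x - 1) - x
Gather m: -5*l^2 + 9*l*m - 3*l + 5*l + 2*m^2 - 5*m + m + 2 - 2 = -5*l^2 + 2*l + 2*m^2 + m*(9*l - 4)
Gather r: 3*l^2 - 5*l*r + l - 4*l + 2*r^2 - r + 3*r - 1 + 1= 3*l^2 - 3*l + 2*r^2 + r*(2 - 5*l)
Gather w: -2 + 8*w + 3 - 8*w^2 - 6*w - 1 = -8*w^2 + 2*w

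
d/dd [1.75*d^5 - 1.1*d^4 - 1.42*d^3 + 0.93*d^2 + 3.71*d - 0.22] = 8.75*d^4 - 4.4*d^3 - 4.26*d^2 + 1.86*d + 3.71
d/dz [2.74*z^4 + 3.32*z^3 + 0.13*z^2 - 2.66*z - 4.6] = 10.96*z^3 + 9.96*z^2 + 0.26*z - 2.66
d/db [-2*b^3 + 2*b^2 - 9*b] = -6*b^2 + 4*b - 9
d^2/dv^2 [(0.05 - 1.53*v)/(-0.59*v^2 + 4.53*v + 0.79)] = ((13.9208 - 5.4162*v)*(-0.59*v^2 + 4.53*v + 0.79) - (1.18*v - 4.53)*(1.53*v - 0.05)*(2.36*v - 9.06))/(-0.59*v^2 + 4.53*v + 0.79)^3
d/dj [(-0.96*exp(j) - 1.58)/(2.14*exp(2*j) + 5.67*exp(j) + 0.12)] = (2.0544*exp(2*j) + 6.7624*exp(j) + 8.8434)*exp(j)/(4.5796*exp(4*j) + 24.2676*exp(3*j) + 32.6625*exp(2*j) + 1.3608*exp(j) + 0.0144)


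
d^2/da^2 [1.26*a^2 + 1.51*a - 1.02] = 2.52000000000000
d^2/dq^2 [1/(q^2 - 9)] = 6*(q^2 + 3)/(q^2 - 9)^3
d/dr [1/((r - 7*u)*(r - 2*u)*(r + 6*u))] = (-(r - 7*u)*(r - 2*u) - (r - 7*u)*(r + 6*u) - (r - 2*u)*(r + 6*u))/((r - 7*u)^2*(r - 2*u)^2*(r + 6*u)^2)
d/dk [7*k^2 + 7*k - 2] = 14*k + 7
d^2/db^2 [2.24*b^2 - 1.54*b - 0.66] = 4.48000000000000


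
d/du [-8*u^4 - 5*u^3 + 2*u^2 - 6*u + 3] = -32*u^3 - 15*u^2 + 4*u - 6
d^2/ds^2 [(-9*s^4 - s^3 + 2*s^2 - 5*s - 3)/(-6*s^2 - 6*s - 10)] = (81*s^6 + 243*s^5 + 648*s^4 + 1137*s^3 + 1566*s^2 - 69*s - 143)/(27*s^6 + 81*s^5 + 216*s^4 + 297*s^3 + 360*s^2 + 225*s + 125)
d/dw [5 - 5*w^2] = -10*w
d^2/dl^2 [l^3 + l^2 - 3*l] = 6*l + 2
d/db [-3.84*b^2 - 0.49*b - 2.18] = -7.68*b - 0.49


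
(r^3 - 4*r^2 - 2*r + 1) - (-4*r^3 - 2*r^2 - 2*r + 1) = 5*r^3 - 2*r^2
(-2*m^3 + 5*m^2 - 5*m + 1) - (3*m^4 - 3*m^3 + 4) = -3*m^4 + m^3 + 5*m^2 - 5*m - 3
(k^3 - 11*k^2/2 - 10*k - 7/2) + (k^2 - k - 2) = k^3 - 9*k^2/2 - 11*k - 11/2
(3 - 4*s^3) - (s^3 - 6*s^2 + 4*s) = -5*s^3 + 6*s^2 - 4*s + 3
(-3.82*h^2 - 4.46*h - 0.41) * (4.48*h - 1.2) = -17.1136*h^3 - 15.3968*h^2 + 3.5152*h + 0.492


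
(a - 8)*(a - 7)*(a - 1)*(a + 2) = a^4 - 14*a^3 + 39*a^2 + 86*a - 112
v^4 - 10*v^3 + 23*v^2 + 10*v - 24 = (v - 6)*(v - 4)*(v - 1)*(v + 1)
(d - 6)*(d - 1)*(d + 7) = d^3 - 43*d + 42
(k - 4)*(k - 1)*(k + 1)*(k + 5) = k^4 + k^3 - 21*k^2 - k + 20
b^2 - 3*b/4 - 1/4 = (b - 1)*(b + 1/4)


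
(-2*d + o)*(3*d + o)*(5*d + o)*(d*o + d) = -30*d^4*o - 30*d^4 - d^3*o^2 - d^3*o + 6*d^2*o^3 + 6*d^2*o^2 + d*o^4 + d*o^3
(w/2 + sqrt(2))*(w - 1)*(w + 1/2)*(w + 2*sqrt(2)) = w^4/2 - w^3/4 + 2*sqrt(2)*w^3 - sqrt(2)*w^2 + 15*w^2/4 - 2*w - sqrt(2)*w - 2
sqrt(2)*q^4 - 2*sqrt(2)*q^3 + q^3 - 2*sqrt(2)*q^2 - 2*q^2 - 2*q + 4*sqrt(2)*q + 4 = (q - 2)*(q - sqrt(2))*(q + sqrt(2))*(sqrt(2)*q + 1)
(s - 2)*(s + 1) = s^2 - s - 2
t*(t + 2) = t^2 + 2*t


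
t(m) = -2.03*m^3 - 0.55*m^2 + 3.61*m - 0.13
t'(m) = -6.09*m^2 - 1.1*m + 3.61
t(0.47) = 1.23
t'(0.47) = 1.75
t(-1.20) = -1.75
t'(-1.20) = -3.84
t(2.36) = -21.36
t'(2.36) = -32.90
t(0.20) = 0.55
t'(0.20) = 3.15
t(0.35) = 0.98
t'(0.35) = 2.48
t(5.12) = -268.53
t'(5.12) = -161.67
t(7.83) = -980.08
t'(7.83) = -378.37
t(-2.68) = 25.32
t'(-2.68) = -37.18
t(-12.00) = 3385.19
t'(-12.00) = -860.15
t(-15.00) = 6673.22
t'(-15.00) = -1350.14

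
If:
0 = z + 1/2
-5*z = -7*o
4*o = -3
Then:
No Solution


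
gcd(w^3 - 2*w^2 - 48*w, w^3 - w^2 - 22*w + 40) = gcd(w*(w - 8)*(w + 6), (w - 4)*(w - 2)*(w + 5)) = 1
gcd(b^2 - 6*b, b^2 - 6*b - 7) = 1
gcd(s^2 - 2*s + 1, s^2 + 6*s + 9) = 1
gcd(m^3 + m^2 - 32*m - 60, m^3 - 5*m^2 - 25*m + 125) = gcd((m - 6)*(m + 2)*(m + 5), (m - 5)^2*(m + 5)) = m + 5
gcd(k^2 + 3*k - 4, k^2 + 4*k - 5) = k - 1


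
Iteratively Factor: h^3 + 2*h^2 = (h + 2)*(h^2) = h*(h + 2)*(h)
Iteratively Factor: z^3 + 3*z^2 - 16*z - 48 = (z + 3)*(z^2 - 16) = (z - 4)*(z + 3)*(z + 4)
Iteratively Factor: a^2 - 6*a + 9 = (a - 3)*(a - 3)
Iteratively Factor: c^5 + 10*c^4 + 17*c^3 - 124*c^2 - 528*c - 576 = (c - 4)*(c^4 + 14*c^3 + 73*c^2 + 168*c + 144) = (c - 4)*(c + 3)*(c^3 + 11*c^2 + 40*c + 48) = (c - 4)*(c + 3)*(c + 4)*(c^2 + 7*c + 12) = (c - 4)*(c + 3)*(c + 4)^2*(c + 3)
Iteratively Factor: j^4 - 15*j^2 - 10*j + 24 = (j - 4)*(j^3 + 4*j^2 + j - 6) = (j - 4)*(j + 2)*(j^2 + 2*j - 3) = (j - 4)*(j - 1)*(j + 2)*(j + 3)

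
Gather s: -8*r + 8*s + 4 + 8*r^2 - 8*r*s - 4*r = 8*r^2 - 12*r + s*(8 - 8*r) + 4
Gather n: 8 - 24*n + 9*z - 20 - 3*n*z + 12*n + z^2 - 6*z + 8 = n*(-3*z - 12) + z^2 + 3*z - 4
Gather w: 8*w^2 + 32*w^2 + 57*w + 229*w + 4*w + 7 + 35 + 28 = 40*w^2 + 290*w + 70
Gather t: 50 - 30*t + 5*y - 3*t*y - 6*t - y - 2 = t*(-3*y - 36) + 4*y + 48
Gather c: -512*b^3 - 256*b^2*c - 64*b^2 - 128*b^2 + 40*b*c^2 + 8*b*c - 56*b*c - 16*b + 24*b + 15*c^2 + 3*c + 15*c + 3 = -512*b^3 - 192*b^2 + 8*b + c^2*(40*b + 15) + c*(-256*b^2 - 48*b + 18) + 3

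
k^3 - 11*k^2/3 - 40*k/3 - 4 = (k - 6)*(k + 1/3)*(k + 2)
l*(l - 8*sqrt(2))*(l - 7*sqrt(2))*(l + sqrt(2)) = l^4 - 14*sqrt(2)*l^3 + 82*l^2 + 112*sqrt(2)*l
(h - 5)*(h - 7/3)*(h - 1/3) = h^3 - 23*h^2/3 + 127*h/9 - 35/9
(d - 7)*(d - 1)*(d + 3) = d^3 - 5*d^2 - 17*d + 21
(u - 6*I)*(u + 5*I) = u^2 - I*u + 30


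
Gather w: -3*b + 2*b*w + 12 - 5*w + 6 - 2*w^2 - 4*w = -3*b - 2*w^2 + w*(2*b - 9) + 18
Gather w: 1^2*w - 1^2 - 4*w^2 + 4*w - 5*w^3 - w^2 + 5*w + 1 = -5*w^3 - 5*w^2 + 10*w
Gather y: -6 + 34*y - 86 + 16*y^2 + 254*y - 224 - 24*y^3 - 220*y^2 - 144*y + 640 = -24*y^3 - 204*y^2 + 144*y + 324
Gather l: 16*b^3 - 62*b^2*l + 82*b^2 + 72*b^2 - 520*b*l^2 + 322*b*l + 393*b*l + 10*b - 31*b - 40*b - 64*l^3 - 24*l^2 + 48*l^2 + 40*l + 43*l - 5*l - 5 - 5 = 16*b^3 + 154*b^2 - 61*b - 64*l^3 + l^2*(24 - 520*b) + l*(-62*b^2 + 715*b + 78) - 10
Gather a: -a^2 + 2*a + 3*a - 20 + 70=-a^2 + 5*a + 50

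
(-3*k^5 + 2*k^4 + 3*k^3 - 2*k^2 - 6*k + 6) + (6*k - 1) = -3*k^5 + 2*k^4 + 3*k^3 - 2*k^2 + 5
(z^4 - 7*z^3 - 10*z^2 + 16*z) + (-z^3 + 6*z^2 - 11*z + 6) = z^4 - 8*z^3 - 4*z^2 + 5*z + 6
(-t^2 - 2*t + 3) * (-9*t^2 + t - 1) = 9*t^4 + 17*t^3 - 28*t^2 + 5*t - 3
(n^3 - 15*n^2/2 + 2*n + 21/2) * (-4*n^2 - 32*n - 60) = -4*n^5 - 2*n^4 + 172*n^3 + 344*n^2 - 456*n - 630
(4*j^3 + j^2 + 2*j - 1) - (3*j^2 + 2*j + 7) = 4*j^3 - 2*j^2 - 8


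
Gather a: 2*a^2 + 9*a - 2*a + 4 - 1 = 2*a^2 + 7*a + 3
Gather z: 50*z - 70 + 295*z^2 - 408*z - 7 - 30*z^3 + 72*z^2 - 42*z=-30*z^3 + 367*z^2 - 400*z - 77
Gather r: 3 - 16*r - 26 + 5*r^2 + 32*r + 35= 5*r^2 + 16*r + 12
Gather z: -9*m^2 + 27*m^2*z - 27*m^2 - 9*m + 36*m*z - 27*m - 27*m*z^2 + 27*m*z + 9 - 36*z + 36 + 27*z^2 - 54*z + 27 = -36*m^2 - 36*m + z^2*(27 - 27*m) + z*(27*m^2 + 63*m - 90) + 72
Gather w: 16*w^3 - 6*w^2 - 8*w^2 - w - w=16*w^3 - 14*w^2 - 2*w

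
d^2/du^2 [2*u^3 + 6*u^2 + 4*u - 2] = 12*u + 12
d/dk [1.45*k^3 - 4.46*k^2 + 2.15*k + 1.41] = 4.35*k^2 - 8.92*k + 2.15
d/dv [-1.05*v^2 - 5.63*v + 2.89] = -2.1*v - 5.63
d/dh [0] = 0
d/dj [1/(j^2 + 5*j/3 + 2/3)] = 3*(-6*j - 5)/(3*j^2 + 5*j + 2)^2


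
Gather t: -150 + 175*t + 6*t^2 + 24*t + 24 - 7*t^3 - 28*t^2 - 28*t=-7*t^3 - 22*t^2 + 171*t - 126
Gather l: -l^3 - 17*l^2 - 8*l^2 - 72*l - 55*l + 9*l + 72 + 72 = -l^3 - 25*l^2 - 118*l + 144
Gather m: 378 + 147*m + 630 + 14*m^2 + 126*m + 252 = 14*m^2 + 273*m + 1260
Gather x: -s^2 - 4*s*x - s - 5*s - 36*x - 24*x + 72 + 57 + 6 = -s^2 - 6*s + x*(-4*s - 60) + 135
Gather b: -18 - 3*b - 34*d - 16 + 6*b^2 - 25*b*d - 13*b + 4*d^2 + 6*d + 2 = 6*b^2 + b*(-25*d - 16) + 4*d^2 - 28*d - 32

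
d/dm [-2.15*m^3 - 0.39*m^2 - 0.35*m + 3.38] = -6.45*m^2 - 0.78*m - 0.35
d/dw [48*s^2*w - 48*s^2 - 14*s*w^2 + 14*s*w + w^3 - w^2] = 48*s^2 - 28*s*w + 14*s + 3*w^2 - 2*w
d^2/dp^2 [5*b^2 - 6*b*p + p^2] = 2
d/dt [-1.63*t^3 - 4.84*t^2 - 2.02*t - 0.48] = -4.89*t^2 - 9.68*t - 2.02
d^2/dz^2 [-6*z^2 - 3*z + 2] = -12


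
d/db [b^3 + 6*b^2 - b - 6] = 3*b^2 + 12*b - 1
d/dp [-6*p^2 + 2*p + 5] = 2 - 12*p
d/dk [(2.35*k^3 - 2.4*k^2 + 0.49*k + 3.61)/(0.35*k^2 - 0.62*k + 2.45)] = (0.8225*k^4 - 2.914*k^3 + 18.589*k^2 - 14.287*k + 3.4387)/(0.1225*k^4 - 0.434*k^3 + 2.0994*k^2 - 3.038*k + 6.0025)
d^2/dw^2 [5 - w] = 0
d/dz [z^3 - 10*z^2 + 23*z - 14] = 3*z^2 - 20*z + 23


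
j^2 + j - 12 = (j - 3)*(j + 4)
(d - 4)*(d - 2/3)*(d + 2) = d^3 - 8*d^2/3 - 20*d/3 + 16/3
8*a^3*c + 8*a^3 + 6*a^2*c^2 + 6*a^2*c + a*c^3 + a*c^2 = (2*a + c)*(4*a + c)*(a*c + a)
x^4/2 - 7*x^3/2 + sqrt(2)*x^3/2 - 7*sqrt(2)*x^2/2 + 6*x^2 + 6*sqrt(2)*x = x*(x/2 + sqrt(2)/2)*(x - 4)*(x - 3)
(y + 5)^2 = y^2 + 10*y + 25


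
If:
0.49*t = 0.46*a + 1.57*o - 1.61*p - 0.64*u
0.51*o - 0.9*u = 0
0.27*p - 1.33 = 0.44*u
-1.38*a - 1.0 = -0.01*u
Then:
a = 0.0072463768115942*u - 0.72463768115942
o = 1.76470588235294*u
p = 1.62962962962963*u + 4.92592592592593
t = -0.999555377706638*u - 16.8654572940287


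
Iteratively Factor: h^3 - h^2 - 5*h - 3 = (h + 1)*(h^2 - 2*h - 3) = (h - 3)*(h + 1)*(h + 1)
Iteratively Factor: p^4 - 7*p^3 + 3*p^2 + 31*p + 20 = (p - 5)*(p^3 - 2*p^2 - 7*p - 4) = (p - 5)*(p - 4)*(p^2 + 2*p + 1) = (p - 5)*(p - 4)*(p + 1)*(p + 1)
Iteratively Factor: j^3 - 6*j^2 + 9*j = (j)*(j^2 - 6*j + 9) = j*(j - 3)*(j - 3)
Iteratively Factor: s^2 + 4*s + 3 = (s + 1)*(s + 3)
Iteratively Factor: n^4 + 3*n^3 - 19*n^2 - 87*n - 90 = (n - 5)*(n^3 + 8*n^2 + 21*n + 18) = (n - 5)*(n + 2)*(n^2 + 6*n + 9) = (n - 5)*(n + 2)*(n + 3)*(n + 3)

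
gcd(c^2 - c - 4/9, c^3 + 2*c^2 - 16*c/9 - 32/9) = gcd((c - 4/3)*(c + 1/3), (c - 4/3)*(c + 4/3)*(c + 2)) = c - 4/3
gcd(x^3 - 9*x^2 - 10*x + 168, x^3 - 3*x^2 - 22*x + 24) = x^2 - 2*x - 24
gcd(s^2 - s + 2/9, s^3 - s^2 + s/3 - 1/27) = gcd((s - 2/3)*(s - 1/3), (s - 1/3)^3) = s - 1/3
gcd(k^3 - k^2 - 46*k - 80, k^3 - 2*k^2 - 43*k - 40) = k^2 - 3*k - 40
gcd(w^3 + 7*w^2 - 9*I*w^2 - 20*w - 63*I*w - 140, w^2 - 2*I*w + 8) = w - 4*I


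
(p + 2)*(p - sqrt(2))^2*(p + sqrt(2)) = p^4 - sqrt(2)*p^3 + 2*p^3 - 2*sqrt(2)*p^2 - 2*p^2 - 4*p + 2*sqrt(2)*p + 4*sqrt(2)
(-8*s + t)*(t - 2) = -8*s*t + 16*s + t^2 - 2*t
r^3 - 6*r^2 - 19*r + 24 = (r - 8)*(r - 1)*(r + 3)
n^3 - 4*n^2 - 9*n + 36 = (n - 4)*(n - 3)*(n + 3)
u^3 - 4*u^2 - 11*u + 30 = (u - 5)*(u - 2)*(u + 3)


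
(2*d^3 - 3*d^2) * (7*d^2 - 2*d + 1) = 14*d^5 - 25*d^4 + 8*d^3 - 3*d^2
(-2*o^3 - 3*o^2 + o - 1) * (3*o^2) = -6*o^5 - 9*o^4 + 3*o^3 - 3*o^2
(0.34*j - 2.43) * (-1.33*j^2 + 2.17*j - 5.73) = -0.4522*j^3 + 3.9697*j^2 - 7.2213*j + 13.9239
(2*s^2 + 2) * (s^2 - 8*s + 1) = 2*s^4 - 16*s^3 + 4*s^2 - 16*s + 2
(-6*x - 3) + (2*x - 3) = -4*x - 6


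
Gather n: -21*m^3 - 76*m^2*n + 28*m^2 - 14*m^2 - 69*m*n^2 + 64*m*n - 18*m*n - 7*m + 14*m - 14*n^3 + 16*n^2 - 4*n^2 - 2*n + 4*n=-21*m^3 + 14*m^2 + 7*m - 14*n^3 + n^2*(12 - 69*m) + n*(-76*m^2 + 46*m + 2)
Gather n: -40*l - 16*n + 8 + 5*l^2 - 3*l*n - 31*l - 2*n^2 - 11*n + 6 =5*l^2 - 71*l - 2*n^2 + n*(-3*l - 27) + 14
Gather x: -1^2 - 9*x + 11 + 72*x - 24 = 63*x - 14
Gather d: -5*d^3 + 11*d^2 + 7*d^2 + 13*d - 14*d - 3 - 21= -5*d^3 + 18*d^2 - d - 24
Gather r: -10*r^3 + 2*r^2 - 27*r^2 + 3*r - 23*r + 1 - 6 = -10*r^3 - 25*r^2 - 20*r - 5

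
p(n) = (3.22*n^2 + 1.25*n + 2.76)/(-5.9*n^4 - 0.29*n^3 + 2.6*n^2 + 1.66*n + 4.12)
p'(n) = (6.44*n + 1.25)/(-5.9*n^4 - 0.29*n^3 + 2.6*n^2 + 1.66*n + 4.12) + (3.22*n^2 + 1.25*n + 2.76)*(23.6*n^3 + 0.87*n^2 - 5.2*n - 1.66)/(-5.9*n^4 - 0.29*n^3 + 2.6*n^2 + 1.66*n + 4.12)^2 = (37.996*n^5 + 23.0588*n^4 + 65.861*n^3 + 4.4964*n^2 + 12.1808*n + 0.568400000000001)/(34.81*n^8 + 3.422*n^7 - 30.5959*n^6 - 21.096*n^5 - 42.8188*n^4 + 6.2424*n^3 + 24.1796*n^2 + 13.6784*n + 16.9744)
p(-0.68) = 1.12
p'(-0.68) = -2.95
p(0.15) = 0.68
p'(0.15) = 0.14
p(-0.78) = 1.59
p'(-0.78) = -7.16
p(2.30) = -0.15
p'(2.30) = 0.18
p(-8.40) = -0.01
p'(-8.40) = -0.00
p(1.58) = -0.52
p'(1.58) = 1.33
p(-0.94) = 9.02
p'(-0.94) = -296.06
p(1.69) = -0.40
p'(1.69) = 0.86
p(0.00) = 0.67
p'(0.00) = 0.03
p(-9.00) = -0.01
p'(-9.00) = -0.00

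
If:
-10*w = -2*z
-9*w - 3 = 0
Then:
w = -1/3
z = -5/3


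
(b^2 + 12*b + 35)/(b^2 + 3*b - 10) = (b + 7)/(b - 2)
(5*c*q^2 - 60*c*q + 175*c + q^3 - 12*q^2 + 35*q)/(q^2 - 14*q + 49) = (5*c*q - 25*c + q^2 - 5*q)/(q - 7)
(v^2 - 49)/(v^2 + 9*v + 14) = (v - 7)/(v + 2)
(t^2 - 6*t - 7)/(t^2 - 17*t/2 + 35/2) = 2*(t^2 - 6*t - 7)/(2*t^2 - 17*t + 35)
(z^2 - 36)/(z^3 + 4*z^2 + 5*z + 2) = (z^2 - 36)/(z^3 + 4*z^2 + 5*z + 2)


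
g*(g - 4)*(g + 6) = g^3 + 2*g^2 - 24*g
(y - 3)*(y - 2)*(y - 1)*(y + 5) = y^4 - y^3 - 19*y^2 + 49*y - 30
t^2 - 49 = (t - 7)*(t + 7)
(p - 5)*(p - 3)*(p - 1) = p^3 - 9*p^2 + 23*p - 15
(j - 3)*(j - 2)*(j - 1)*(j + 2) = j^4 - 4*j^3 - j^2 + 16*j - 12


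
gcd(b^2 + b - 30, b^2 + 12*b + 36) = b + 6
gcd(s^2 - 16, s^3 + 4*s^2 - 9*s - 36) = s + 4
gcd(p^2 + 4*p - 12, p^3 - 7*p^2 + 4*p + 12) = p - 2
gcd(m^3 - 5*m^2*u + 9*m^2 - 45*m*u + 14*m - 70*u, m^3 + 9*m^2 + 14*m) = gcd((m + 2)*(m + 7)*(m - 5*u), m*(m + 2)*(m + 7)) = m^2 + 9*m + 14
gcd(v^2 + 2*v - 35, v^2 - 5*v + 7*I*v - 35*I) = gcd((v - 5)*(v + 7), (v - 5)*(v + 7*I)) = v - 5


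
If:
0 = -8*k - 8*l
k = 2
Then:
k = 2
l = -2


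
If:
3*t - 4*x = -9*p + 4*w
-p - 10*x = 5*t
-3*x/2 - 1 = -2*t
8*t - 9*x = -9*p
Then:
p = -250/507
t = 66/169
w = -340/507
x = -74/507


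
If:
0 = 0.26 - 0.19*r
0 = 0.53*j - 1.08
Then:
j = 2.04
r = 1.37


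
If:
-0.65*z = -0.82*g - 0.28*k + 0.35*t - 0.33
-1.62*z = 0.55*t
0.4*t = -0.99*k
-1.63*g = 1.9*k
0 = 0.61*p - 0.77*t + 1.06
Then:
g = -1.08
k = 0.93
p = -4.64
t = -2.30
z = 0.78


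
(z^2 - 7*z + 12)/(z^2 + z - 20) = (z - 3)/(z + 5)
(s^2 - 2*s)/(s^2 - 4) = s/(s + 2)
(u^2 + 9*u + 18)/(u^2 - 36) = (u + 3)/(u - 6)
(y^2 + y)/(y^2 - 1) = y/(y - 1)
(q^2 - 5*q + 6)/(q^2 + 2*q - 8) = (q - 3)/(q + 4)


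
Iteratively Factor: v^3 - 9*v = (v)*(v^2 - 9) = v*(v + 3)*(v - 3)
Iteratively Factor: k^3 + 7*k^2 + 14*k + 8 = (k + 1)*(k^2 + 6*k + 8) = (k + 1)*(k + 4)*(k + 2)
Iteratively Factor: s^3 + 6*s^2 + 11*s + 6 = (s + 3)*(s^2 + 3*s + 2) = (s + 1)*(s + 3)*(s + 2)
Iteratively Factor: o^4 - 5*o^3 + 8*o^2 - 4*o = (o - 2)*(o^3 - 3*o^2 + 2*o) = (o - 2)*(o - 1)*(o^2 - 2*o) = (o - 2)^2*(o - 1)*(o)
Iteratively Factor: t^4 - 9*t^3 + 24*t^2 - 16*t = (t - 4)*(t^3 - 5*t^2 + 4*t) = (t - 4)*(t - 1)*(t^2 - 4*t) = t*(t - 4)*(t - 1)*(t - 4)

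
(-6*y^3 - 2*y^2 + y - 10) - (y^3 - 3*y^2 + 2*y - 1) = -7*y^3 + y^2 - y - 9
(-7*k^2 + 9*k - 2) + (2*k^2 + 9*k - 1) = -5*k^2 + 18*k - 3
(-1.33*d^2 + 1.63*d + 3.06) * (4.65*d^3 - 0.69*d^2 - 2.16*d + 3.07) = -6.1845*d^5 + 8.4972*d^4 + 15.9771*d^3 - 9.7153*d^2 - 1.6055*d + 9.3942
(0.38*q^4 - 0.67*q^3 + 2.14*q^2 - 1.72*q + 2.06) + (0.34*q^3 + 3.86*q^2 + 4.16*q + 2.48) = 0.38*q^4 - 0.33*q^3 + 6.0*q^2 + 2.44*q + 4.54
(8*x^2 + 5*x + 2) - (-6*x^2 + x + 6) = 14*x^2 + 4*x - 4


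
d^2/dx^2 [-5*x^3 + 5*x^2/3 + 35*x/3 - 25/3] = 10/3 - 30*x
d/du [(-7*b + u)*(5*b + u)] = -2*b + 2*u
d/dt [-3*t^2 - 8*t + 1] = -6*t - 8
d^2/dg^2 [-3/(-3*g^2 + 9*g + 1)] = 18*(3*g^2 - 9*g - 3*(2*g - 3)^2 - 1)/(-3*g^2 + 9*g + 1)^3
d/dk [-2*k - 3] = -2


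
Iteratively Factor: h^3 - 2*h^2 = (h)*(h^2 - 2*h) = h^2*(h - 2)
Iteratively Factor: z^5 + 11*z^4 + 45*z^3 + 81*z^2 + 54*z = (z + 3)*(z^4 + 8*z^3 + 21*z^2 + 18*z) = (z + 3)^2*(z^3 + 5*z^2 + 6*z) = z*(z + 3)^2*(z^2 + 5*z + 6) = z*(z + 2)*(z + 3)^2*(z + 3)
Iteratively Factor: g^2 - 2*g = (g)*(g - 2)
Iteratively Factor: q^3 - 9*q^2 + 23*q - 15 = (q - 1)*(q^2 - 8*q + 15) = (q - 5)*(q - 1)*(q - 3)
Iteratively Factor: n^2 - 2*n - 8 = (n + 2)*(n - 4)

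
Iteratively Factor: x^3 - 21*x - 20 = (x + 1)*(x^2 - x - 20) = (x - 5)*(x + 1)*(x + 4)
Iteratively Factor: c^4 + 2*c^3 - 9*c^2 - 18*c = (c - 3)*(c^3 + 5*c^2 + 6*c) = (c - 3)*(c + 3)*(c^2 + 2*c) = (c - 3)*(c + 2)*(c + 3)*(c)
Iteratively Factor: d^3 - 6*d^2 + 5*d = (d)*(d^2 - 6*d + 5) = d*(d - 5)*(d - 1)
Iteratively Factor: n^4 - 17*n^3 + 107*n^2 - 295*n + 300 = (n - 5)*(n^3 - 12*n^2 + 47*n - 60) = (n - 5)*(n - 3)*(n^2 - 9*n + 20) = (n - 5)*(n - 4)*(n - 3)*(n - 5)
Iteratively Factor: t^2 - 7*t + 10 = (t - 5)*(t - 2)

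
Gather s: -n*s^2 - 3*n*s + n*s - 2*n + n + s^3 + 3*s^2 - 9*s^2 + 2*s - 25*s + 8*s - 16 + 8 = -n + s^3 + s^2*(-n - 6) + s*(-2*n - 15) - 8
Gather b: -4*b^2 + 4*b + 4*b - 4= -4*b^2 + 8*b - 4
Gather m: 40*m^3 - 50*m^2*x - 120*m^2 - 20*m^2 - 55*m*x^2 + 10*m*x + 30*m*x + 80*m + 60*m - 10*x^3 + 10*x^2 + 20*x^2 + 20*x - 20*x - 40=40*m^3 + m^2*(-50*x - 140) + m*(-55*x^2 + 40*x + 140) - 10*x^3 + 30*x^2 - 40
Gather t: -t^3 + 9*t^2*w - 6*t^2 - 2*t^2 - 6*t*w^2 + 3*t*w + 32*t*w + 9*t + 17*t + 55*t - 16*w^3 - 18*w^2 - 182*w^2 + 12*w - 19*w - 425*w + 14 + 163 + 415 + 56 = -t^3 + t^2*(9*w - 8) + t*(-6*w^2 + 35*w + 81) - 16*w^3 - 200*w^2 - 432*w + 648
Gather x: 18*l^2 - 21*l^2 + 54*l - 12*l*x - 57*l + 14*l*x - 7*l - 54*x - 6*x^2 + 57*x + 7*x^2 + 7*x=-3*l^2 - 10*l + x^2 + x*(2*l + 10)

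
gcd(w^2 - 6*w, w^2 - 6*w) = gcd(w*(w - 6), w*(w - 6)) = w^2 - 6*w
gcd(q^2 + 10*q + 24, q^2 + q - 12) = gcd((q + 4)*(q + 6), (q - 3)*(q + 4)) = q + 4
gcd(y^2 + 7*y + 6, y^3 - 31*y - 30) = y + 1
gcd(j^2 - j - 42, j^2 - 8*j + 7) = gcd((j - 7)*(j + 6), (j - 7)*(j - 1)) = j - 7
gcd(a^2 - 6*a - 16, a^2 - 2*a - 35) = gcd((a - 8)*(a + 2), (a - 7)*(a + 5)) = 1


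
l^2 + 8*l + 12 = (l + 2)*(l + 6)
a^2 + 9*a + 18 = (a + 3)*(a + 6)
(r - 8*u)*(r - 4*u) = r^2 - 12*r*u + 32*u^2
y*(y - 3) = y^2 - 3*y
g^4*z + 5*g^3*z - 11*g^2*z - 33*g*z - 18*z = (g - 3)*(g + 1)*(g + 6)*(g*z + z)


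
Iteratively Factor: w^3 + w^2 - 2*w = (w - 1)*(w^2 + 2*w) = (w - 1)*(w + 2)*(w)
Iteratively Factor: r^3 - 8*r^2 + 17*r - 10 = (r - 2)*(r^2 - 6*r + 5) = (r - 2)*(r - 1)*(r - 5)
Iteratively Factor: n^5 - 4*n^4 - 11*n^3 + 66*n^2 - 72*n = (n)*(n^4 - 4*n^3 - 11*n^2 + 66*n - 72) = n*(n - 3)*(n^3 - n^2 - 14*n + 24) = n*(n - 3)*(n + 4)*(n^2 - 5*n + 6) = n*(n - 3)^2*(n + 4)*(n - 2)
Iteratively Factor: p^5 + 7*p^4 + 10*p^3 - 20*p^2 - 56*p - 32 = (p + 2)*(p^4 + 5*p^3 - 20*p - 16) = (p + 2)^2*(p^3 + 3*p^2 - 6*p - 8) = (p + 2)^2*(p + 4)*(p^2 - p - 2) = (p - 2)*(p + 2)^2*(p + 4)*(p + 1)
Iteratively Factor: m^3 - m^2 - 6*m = (m)*(m^2 - m - 6) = m*(m + 2)*(m - 3)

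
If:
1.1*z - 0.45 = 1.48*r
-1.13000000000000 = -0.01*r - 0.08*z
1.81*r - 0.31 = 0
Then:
No Solution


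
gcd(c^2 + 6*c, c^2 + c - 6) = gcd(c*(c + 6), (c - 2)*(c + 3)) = 1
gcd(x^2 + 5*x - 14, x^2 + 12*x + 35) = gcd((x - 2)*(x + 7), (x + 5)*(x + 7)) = x + 7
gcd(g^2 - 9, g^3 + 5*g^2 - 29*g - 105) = g + 3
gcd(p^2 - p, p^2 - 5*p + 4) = p - 1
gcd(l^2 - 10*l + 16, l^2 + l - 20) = 1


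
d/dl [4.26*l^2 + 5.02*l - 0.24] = 8.52*l + 5.02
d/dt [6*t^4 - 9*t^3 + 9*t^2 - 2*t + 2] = 24*t^3 - 27*t^2 + 18*t - 2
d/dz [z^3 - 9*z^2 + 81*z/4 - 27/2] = 3*z^2 - 18*z + 81/4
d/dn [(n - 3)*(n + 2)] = 2*n - 1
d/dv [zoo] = 0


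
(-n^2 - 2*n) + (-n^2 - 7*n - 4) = -2*n^2 - 9*n - 4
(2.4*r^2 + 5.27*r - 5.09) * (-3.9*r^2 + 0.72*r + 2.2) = -9.36*r^4 - 18.825*r^3 + 28.9254*r^2 + 7.9292*r - 11.198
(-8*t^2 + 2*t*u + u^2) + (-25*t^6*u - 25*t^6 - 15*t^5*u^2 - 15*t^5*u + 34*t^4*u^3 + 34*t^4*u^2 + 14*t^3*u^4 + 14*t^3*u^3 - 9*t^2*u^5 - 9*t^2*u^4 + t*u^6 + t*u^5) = -25*t^6*u - 25*t^6 - 15*t^5*u^2 - 15*t^5*u + 34*t^4*u^3 + 34*t^4*u^2 + 14*t^3*u^4 + 14*t^3*u^3 - 9*t^2*u^5 - 9*t^2*u^4 - 8*t^2 + t*u^6 + t*u^5 + 2*t*u + u^2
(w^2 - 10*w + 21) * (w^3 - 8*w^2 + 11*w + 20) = w^5 - 18*w^4 + 112*w^3 - 258*w^2 + 31*w + 420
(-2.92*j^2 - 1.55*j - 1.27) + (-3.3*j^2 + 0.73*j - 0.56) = -6.22*j^2 - 0.82*j - 1.83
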